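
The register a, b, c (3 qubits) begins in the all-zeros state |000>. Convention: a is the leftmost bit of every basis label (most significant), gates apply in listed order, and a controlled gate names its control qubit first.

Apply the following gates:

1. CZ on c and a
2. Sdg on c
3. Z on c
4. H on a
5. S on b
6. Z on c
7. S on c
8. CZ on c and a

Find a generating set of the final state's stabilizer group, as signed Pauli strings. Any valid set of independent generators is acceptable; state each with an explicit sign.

One valid set of independent stabilizer generators is +XII, +IZI, +IIZ (any independent generating set of the same group is equally correct).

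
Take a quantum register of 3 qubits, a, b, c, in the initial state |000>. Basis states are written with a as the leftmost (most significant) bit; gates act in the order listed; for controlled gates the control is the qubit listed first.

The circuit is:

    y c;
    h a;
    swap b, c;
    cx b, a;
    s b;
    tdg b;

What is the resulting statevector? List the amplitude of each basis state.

The final amplitudes are sqrt(2)*exp(3*I*pi/4)/2 on |010>, sqrt(2)*exp(3*I*pi/4)/2 on |110>, and 0 on every other basis state.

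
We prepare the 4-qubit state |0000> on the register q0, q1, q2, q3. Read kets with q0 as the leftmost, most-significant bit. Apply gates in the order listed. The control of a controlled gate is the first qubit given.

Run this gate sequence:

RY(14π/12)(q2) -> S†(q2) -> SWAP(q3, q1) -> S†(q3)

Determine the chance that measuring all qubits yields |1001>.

A full measurement returns |1001> with probability 0.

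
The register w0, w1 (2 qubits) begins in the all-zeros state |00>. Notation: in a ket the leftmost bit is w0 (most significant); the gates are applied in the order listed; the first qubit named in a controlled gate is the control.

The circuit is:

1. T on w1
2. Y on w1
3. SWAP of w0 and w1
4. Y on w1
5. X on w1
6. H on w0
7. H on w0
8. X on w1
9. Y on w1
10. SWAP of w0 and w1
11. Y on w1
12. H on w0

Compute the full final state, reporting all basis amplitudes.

The resulting statevector has amplitude sqrt(2)/2 on |00>, 0 on |01>, sqrt(2)/2 on |10>, 0 on |11>.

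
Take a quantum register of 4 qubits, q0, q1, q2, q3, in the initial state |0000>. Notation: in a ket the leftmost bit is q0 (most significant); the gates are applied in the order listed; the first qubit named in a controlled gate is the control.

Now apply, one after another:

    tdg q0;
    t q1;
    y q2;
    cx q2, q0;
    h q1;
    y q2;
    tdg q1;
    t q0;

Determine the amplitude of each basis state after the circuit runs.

After the circuit, the state carries amplitude sqrt(2)*exp(I*pi/4)/2 on |1000>, sqrt(2)/2 on |1100>, and 0 on every other basis state.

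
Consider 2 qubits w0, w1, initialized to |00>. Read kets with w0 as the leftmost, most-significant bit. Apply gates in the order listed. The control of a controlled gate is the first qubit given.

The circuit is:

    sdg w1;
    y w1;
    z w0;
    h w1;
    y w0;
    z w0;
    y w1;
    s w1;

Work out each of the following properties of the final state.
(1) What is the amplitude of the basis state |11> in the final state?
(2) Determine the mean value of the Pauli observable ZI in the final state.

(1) |11> carries amplitude -sqrt(2)/2 in the final state.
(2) The observable ZI averages to -1.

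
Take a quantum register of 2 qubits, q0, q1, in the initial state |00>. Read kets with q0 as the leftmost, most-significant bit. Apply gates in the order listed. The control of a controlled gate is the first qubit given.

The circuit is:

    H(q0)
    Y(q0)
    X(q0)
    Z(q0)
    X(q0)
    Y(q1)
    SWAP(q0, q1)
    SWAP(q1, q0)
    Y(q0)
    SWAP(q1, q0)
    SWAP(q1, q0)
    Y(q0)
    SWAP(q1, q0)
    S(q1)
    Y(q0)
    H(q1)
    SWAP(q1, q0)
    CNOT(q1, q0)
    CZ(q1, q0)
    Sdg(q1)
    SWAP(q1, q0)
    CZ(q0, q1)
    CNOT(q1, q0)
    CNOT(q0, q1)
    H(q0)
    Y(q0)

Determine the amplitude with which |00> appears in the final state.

The amplitude on |00> is sqrt(2)*I/2. Key observation: gates 9-12 undo each other exactly, leaving only the rest of the circuit to track.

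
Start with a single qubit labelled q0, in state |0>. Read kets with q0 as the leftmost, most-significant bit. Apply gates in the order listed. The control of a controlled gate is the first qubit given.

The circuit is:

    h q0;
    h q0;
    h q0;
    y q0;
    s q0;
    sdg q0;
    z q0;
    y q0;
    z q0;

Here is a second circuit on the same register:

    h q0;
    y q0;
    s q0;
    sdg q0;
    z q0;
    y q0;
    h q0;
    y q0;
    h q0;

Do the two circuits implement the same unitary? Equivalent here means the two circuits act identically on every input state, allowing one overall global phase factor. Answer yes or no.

No — the two circuits implement different unitaries, even allowing a global phase.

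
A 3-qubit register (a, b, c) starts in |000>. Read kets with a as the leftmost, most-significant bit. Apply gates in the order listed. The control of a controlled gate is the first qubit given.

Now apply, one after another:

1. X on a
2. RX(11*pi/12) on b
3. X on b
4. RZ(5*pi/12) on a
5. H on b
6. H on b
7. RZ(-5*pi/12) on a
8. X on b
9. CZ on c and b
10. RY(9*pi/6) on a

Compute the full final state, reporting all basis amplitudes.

The final amplitudes are -sqrt(2*sqrt(2) + 4)/8 + sqrt(12 - 6*sqrt(2))/8 on |000>, 0 on |001>, I*sqrt(4 - 2*sqrt(2))/8 + I*sqrt(6*sqrt(2) + 12)/8 on |010>, 0 on |011>, -sqrt(2*sqrt(2) + 4)/8 + sqrt(12 - 6*sqrt(2))/8 on |100>, 0 on |101>, I*sqrt(4 - 2*sqrt(2))/8 + I*sqrt(6*sqrt(2) + 12)/8 on |110>, 0 on |111>.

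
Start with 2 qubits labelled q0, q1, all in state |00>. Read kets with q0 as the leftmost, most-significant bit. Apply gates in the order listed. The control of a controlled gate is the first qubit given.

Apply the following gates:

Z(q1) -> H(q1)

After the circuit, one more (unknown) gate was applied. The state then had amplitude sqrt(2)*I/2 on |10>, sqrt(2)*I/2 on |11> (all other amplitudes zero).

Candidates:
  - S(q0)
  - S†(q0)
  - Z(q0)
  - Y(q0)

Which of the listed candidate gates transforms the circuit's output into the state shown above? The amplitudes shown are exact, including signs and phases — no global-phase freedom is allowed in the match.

The applied gate was Y(q0).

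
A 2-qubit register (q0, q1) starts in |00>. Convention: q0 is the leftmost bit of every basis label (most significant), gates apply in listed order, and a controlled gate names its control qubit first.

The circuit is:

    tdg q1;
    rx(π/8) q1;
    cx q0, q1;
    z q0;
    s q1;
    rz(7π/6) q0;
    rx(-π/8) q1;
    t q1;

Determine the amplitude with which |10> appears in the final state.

The final state's coefficient on |10> equals 0.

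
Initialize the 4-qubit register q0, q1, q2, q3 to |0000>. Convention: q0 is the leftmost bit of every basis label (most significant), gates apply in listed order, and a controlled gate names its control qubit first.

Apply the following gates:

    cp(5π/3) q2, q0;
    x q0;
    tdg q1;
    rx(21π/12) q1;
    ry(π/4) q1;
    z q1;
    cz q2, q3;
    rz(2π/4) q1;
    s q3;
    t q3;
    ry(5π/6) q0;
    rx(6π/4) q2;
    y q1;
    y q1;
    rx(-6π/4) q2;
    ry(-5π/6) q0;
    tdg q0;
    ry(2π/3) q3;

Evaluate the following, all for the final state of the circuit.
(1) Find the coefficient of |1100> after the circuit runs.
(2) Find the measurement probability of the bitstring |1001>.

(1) The amplitude on |1100> is sqrt(2)*(1 + I)/8. Key observation: gates 11-16 undo each other exactly, leaving only the rest of the circuit to track.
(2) The probability of measuring |1001> is 9/16.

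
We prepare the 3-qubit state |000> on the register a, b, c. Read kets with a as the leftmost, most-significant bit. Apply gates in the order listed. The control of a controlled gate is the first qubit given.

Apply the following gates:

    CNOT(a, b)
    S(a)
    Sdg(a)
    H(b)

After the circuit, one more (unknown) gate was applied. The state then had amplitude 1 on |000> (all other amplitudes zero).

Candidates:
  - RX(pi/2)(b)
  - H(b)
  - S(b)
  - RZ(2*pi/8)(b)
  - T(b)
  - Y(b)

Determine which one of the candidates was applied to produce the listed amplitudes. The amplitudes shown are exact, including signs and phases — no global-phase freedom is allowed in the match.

It was H(b) that produced the state shown. Key observation: steps 2-3 multiply out to the identity, so the circuit reduces to the remaining gates.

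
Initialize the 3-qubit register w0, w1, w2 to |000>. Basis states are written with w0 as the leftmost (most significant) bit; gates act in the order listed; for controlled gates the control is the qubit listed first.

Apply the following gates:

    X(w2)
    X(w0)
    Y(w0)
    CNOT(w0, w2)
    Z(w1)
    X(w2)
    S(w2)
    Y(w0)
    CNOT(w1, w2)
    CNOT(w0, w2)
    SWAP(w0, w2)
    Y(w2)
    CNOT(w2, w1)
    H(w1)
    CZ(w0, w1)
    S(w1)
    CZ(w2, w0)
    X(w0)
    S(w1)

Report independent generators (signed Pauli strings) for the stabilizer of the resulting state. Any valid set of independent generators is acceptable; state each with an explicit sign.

The stabilizer group can be generated by +IXI, +ZII, +IIZ, among other valid generating sets.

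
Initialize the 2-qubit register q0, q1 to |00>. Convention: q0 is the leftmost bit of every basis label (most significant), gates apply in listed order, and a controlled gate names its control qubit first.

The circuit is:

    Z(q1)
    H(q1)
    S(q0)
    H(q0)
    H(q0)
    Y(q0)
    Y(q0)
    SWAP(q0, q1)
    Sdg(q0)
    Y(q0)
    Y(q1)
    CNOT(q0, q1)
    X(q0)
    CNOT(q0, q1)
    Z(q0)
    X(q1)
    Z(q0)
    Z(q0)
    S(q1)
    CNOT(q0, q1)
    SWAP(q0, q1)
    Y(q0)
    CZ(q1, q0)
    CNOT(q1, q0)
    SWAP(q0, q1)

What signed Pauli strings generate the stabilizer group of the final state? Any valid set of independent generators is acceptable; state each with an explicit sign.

The final state is stabilized by the group generated by -YI, +IZ; other independent generating sets are equally valid.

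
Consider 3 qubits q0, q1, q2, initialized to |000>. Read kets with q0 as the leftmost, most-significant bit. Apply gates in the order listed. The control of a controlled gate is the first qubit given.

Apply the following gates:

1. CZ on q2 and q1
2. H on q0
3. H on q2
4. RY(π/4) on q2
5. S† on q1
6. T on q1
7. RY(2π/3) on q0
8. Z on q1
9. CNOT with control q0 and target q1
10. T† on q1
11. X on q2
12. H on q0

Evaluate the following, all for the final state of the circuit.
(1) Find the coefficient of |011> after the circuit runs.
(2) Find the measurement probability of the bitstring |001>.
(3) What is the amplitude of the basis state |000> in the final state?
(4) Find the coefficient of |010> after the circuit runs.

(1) The amplitude on |011> is (-sqrt(6*sqrt(2) + 12)/16 - sqrt(2*sqrt(2) + 4)/16 + sqrt(4 - 2*sqrt(2))/16 + sqrt(12 - 6*sqrt(2))/16)*exp(3*I*pi/4).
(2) Outcome |001> occurs with probability -sqrt(3)/16 - sqrt(2)/16 + sqrt(6)/32 + 1/8.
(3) The amplitude on |000> is -sqrt(6*sqrt(2) + 12)/16 - sqrt(12 - 6*sqrt(2))/16 + sqrt(4 - 2*sqrt(2))/16 + sqrt(2*sqrt(2) + 4)/16.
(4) The final state's coefficient on |010> equals (-sqrt(6*sqrt(2) + 12)/16 - sqrt(2*sqrt(2) + 4)/16 - sqrt(12 - 6*sqrt(2))/16 - sqrt(4 - 2*sqrt(2))/16)*exp(3*I*pi/4).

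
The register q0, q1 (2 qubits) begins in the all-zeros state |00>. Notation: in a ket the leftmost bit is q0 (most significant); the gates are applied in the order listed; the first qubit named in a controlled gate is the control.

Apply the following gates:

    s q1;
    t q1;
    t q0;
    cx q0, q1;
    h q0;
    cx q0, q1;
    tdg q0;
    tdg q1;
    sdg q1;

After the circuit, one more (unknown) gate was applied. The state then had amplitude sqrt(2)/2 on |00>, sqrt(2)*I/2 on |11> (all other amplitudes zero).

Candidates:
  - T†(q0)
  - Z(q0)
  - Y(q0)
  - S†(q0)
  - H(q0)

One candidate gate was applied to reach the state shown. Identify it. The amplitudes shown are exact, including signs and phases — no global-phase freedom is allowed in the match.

It was S†(q0) that produced the state shown.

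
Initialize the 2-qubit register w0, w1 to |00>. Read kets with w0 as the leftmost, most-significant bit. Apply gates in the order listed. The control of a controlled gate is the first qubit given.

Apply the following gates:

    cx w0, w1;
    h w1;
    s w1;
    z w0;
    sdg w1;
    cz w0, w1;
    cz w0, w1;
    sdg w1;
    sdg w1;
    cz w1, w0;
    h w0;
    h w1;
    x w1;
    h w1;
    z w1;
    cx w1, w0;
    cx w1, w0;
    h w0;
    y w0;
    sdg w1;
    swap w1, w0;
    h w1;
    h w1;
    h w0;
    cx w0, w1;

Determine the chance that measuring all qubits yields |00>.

A full measurement returns |00> with probability 0. Key observation: the block from step 12 through step 15 cancels to the identity and can be dropped.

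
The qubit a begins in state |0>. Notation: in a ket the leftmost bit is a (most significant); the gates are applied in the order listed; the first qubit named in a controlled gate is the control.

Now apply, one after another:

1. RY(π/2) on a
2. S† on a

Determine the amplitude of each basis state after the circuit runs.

The resulting statevector has amplitude sqrt(2)/2 on |0>, -sqrt(2)*I/2 on |1>.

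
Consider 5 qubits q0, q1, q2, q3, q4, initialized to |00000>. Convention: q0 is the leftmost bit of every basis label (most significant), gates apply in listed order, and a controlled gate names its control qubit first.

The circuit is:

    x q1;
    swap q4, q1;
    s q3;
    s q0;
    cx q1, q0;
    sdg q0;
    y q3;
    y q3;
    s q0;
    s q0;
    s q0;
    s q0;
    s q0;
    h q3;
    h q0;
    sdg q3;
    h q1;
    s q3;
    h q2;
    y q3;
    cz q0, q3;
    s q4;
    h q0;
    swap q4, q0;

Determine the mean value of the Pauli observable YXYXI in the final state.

The expectation value of YXYXI is 0. Key observation: steps 9-12 multiply out to the identity, so the circuit reduces to the remaining gates.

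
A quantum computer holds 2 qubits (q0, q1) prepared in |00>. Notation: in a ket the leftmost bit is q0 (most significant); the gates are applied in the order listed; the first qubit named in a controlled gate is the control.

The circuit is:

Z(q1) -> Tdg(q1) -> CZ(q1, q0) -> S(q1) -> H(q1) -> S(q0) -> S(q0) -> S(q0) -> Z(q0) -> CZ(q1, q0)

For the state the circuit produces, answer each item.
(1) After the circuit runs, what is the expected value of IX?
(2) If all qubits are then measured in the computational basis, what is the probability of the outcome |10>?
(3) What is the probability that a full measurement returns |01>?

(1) The expectation value of IX is 1.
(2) A full measurement returns |10> with probability 0.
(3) A full measurement returns |01> with probability 1/2.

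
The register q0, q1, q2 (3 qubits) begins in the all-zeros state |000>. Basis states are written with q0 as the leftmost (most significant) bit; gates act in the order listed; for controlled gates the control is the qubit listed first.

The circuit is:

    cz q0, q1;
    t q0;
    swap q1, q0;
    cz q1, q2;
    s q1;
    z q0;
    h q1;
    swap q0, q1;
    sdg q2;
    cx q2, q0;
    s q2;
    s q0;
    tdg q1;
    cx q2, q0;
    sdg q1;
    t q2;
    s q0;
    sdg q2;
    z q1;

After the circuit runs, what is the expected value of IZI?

In the final state, IZI has expectation 1.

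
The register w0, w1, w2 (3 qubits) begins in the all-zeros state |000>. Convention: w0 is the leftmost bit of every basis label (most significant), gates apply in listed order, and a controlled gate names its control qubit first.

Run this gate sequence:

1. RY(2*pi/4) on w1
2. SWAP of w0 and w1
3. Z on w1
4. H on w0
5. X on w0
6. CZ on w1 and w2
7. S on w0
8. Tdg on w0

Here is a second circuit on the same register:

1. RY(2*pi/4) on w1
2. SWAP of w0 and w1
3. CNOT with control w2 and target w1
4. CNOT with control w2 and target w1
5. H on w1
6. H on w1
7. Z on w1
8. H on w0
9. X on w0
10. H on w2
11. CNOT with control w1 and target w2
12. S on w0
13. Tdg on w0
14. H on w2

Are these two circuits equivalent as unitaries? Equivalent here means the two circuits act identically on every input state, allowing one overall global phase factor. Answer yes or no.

Yes — the two circuits implement the same unitary up to a global phase.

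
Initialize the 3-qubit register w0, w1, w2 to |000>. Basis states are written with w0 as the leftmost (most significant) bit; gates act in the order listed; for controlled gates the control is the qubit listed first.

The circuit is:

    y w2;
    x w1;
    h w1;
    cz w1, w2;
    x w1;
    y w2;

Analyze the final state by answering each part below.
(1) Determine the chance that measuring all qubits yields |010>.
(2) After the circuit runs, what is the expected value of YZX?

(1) Outcome |010> occurs with probability 1/2.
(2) The expectation value of YZX is 0.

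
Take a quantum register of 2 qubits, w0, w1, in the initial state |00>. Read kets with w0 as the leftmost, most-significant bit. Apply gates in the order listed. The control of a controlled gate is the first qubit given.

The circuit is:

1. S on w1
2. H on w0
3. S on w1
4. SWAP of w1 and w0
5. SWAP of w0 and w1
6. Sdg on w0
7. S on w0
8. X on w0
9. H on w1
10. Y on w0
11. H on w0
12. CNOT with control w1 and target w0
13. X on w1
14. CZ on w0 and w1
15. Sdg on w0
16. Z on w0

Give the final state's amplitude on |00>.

|00> carries amplitude -sqrt(2)*I/2 in the final state.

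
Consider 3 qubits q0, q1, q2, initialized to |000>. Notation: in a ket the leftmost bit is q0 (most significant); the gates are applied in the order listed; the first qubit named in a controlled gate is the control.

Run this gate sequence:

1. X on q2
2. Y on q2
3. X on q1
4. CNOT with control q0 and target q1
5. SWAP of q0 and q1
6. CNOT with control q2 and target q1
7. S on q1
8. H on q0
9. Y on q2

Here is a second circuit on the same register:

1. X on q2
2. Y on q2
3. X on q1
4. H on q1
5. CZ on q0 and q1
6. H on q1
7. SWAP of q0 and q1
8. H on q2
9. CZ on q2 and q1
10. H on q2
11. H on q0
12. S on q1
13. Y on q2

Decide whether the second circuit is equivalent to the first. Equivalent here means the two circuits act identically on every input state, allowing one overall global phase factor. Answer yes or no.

No, they are not equivalent — no single phase factor reconciles the two unitaries.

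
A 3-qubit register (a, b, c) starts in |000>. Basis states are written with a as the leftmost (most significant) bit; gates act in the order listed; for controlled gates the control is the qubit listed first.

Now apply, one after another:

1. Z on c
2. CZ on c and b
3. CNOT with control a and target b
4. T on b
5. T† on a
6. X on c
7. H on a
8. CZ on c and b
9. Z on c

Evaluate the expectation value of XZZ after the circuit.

The observable XZZ averages to -1.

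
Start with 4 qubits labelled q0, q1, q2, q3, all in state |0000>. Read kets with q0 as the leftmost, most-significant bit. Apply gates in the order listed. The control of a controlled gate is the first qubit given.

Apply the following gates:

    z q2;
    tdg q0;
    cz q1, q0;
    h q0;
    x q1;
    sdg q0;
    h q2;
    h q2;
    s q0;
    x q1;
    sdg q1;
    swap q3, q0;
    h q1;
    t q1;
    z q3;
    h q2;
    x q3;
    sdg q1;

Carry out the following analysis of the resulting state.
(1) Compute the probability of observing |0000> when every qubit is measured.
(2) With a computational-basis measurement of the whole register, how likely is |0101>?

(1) The probability of measuring |0000> is 1/8. Key observation: the block from step 5 through step 10 cancels to the identity and can be dropped.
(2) Outcome |0101> occurs with probability 1/8.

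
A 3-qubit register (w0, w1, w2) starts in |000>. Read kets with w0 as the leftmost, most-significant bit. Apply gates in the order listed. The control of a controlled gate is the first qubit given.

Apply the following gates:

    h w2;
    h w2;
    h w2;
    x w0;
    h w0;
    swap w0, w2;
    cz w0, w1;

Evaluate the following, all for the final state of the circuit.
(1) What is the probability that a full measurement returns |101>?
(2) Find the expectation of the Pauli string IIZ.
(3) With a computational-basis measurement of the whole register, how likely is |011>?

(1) Outcome |101> occurs with probability 1/4. Key observation: gates 2-3 undo each other exactly, leaving only the rest of the circuit to track.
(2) In the final state, IIZ has expectation 0.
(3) The probability of measuring |011> is 0.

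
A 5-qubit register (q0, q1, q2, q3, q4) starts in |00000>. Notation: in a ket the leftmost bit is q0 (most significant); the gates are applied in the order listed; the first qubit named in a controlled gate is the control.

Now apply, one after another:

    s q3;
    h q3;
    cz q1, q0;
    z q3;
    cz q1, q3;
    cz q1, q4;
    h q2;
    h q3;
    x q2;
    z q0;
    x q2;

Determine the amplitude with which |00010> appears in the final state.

The amplitude on |00010> is sqrt(2)/2.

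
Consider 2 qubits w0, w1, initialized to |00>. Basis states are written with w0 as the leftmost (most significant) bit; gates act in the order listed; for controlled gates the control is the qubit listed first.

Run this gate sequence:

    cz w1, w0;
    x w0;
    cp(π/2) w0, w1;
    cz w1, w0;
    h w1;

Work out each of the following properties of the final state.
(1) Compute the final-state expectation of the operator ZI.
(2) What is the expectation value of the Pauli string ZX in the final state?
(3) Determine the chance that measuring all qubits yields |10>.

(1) The expectation value of ZI is -1.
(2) In the final state, ZX has expectation -1.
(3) Outcome |10> occurs with probability 1/2.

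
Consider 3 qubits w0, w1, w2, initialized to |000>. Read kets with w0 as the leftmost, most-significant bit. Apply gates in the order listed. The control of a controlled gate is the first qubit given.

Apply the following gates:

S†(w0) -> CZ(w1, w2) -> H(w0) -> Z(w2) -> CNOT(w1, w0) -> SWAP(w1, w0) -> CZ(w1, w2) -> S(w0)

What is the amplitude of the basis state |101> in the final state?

|101> carries amplitude 0 in the final state.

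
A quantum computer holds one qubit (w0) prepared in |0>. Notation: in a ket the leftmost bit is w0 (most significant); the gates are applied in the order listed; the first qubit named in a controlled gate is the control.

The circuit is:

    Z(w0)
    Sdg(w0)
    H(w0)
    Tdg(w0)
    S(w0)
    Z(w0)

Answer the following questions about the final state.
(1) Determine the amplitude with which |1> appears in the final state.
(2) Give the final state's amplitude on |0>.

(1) The amplitude on |1> is -sqrt(2)*exp(I*pi/4)/2.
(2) The final state's coefficient on |0> equals sqrt(2)/2.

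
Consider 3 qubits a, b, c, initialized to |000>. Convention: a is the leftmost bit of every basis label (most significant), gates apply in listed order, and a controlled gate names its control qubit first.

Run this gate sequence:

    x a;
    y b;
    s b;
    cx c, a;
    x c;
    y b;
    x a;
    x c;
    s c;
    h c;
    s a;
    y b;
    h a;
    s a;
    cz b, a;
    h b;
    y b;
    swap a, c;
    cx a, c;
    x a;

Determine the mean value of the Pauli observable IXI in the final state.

The observable IXI averages to 1.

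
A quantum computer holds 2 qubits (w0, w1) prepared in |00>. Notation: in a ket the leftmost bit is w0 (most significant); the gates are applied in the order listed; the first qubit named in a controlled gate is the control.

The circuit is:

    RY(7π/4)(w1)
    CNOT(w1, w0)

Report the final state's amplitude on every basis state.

The resulting statevector has amplitude -sqrt(sqrt(2) + 2)/2 on |00>, 0 on |01>, 0 on |10>, sqrt(2 - sqrt(2))/2 on |11>.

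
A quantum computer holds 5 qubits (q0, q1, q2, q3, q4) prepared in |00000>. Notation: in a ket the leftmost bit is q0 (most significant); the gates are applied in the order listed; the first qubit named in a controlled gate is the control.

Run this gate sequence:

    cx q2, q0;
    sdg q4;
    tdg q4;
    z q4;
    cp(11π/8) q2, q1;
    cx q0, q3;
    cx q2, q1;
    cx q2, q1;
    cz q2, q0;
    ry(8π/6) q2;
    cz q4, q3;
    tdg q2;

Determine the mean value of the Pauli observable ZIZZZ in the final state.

The observable ZIZZZ averages to -1/2.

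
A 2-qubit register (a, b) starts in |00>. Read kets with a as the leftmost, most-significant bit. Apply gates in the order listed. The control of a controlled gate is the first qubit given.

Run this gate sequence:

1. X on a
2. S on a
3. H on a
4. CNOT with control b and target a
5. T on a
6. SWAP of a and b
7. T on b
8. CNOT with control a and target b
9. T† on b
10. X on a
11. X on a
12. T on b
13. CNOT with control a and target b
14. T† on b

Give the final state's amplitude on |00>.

|00> carries amplitude sqrt(2)*I/2 in the final state. Key observation: the block from step 7 through step 14 cancels to the identity and can be dropped.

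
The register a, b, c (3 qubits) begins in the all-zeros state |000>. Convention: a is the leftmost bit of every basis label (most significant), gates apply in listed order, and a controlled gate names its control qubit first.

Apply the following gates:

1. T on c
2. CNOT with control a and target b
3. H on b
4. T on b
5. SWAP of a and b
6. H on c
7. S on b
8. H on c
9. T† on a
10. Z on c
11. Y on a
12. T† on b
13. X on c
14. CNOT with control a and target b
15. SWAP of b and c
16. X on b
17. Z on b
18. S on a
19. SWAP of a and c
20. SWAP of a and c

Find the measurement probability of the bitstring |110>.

Outcome |110> occurs with probability 0. Key observation: gates 19-20 undo each other exactly, leaving only the rest of the circuit to track.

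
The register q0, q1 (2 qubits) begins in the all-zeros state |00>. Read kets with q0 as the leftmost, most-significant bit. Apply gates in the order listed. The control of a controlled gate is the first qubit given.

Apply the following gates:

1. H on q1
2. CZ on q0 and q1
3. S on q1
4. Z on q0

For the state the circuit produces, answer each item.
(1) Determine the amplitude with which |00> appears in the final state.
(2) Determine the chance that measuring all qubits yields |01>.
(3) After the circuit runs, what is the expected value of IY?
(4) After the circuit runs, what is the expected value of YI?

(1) |00> carries amplitude sqrt(2)/2 in the final state.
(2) Outcome |01> occurs with probability 1/2.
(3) The observable IY averages to 1.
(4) The expectation value of YI is 0.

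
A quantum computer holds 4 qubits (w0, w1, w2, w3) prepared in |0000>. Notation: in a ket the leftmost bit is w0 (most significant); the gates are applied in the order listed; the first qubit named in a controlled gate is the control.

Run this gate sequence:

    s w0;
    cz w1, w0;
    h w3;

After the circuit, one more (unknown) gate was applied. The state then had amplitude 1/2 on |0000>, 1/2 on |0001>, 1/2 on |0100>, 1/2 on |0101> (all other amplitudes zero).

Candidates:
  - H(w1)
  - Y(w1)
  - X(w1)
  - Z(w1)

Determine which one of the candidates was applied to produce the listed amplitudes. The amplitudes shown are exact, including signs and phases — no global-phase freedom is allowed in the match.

The unique candidate consistent with the amplitudes is H(w1).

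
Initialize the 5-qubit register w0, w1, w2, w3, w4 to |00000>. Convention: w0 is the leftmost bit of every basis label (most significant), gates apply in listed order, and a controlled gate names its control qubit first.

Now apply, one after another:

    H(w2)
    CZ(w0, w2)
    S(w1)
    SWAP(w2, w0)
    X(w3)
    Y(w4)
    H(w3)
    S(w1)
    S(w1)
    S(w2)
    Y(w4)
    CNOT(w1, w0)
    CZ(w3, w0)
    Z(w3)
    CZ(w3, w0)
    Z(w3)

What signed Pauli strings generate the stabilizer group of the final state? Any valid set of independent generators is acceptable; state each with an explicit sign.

The stabilizer group can be generated by +XIIII, -IIIXI, +IZIII, +IIZII, +IIIIZ, among other valid generating sets.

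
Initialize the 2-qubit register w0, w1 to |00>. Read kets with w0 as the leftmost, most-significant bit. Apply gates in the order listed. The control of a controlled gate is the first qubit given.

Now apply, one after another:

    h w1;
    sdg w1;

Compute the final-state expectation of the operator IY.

The observable IY averages to -1.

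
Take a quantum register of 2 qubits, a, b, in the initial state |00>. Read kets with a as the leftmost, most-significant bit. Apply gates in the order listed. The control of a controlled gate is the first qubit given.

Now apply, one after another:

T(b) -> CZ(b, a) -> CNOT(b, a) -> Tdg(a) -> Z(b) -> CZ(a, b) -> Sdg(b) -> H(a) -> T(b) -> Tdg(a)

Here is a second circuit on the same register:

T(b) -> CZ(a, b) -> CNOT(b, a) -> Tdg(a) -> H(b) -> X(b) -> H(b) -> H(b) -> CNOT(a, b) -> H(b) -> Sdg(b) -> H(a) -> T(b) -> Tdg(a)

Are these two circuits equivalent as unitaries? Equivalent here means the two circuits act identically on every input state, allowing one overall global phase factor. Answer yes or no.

Yes: on every input state the two circuits agree up to one overall phase factor.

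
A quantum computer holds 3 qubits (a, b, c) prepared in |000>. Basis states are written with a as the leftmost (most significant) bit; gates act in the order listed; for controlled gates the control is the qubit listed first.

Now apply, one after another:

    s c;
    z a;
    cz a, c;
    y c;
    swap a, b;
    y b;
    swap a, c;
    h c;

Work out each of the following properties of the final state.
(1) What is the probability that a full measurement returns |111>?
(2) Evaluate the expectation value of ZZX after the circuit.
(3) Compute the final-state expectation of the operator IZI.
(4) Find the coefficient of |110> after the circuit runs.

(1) A full measurement returns |111> with probability 1/2.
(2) The expectation value of ZZX is 1.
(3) In the final state, IZI has expectation -1.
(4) |110> carries amplitude -sqrt(2)/2 in the final state.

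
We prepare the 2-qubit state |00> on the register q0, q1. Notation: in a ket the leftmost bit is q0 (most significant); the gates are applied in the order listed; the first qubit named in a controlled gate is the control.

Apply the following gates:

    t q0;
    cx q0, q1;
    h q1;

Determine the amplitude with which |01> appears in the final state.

The amplitude on |01> is sqrt(2)/2.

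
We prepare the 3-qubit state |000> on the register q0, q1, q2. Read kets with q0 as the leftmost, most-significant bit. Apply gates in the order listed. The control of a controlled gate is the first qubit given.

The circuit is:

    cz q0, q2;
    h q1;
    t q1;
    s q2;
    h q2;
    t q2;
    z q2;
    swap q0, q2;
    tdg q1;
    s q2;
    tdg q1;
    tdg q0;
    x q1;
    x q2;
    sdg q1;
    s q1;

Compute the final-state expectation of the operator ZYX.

The expectation value of ZYX is 0.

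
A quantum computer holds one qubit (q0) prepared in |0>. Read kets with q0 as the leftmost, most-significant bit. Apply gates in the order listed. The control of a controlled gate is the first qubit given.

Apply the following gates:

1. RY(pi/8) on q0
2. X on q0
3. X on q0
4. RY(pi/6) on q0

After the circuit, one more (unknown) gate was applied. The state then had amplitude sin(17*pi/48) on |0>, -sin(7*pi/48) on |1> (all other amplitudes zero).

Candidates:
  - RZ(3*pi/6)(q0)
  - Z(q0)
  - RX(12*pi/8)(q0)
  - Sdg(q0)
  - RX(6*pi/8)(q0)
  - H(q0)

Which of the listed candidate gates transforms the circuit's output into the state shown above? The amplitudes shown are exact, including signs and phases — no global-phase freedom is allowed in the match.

The unique candidate consistent with the amplitudes is Z(q0).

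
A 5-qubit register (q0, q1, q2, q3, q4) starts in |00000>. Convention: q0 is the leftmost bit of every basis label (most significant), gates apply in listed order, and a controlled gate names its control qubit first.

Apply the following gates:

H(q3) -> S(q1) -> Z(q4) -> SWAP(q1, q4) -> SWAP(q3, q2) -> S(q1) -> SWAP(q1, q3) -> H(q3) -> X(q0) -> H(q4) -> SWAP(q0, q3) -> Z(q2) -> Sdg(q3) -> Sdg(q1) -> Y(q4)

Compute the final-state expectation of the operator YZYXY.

In the final state, YZYXY has expectation 0.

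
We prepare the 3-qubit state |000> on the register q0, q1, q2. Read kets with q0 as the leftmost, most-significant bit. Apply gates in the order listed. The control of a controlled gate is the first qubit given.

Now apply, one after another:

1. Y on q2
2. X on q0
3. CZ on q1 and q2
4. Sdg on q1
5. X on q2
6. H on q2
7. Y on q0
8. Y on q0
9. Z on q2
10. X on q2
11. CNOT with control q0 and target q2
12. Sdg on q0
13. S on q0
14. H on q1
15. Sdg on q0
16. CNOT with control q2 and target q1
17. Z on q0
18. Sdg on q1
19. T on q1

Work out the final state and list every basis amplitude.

After the circuit, the state carries amplitude 0 on |000>, 0 on |001>, 0 on |010>, 0 on |011>, -1/2 on |100>, 1/2 on |101>, exp(3*I*pi/4)/2 on |110>, -exp(3*I*pi/4)/2 on |111>.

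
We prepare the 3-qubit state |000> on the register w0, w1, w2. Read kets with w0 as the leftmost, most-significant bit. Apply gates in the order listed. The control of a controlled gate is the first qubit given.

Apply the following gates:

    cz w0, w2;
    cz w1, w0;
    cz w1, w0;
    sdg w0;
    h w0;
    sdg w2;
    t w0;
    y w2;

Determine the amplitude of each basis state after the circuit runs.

The final amplitudes are sqrt(2)*I/2 on |001>, sqrt(2)*exp(3*I*pi/4)/2 on |101>, and 0 on every other basis state. Key observation: steps 2-3 multiply out to the identity, so the circuit reduces to the remaining gates.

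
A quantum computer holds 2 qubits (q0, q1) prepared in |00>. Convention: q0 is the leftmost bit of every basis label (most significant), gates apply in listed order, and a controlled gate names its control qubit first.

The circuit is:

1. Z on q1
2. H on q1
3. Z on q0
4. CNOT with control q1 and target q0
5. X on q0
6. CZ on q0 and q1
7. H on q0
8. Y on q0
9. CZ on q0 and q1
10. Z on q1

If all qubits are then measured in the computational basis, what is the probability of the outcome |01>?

A full measurement returns |01> with probability 1/4.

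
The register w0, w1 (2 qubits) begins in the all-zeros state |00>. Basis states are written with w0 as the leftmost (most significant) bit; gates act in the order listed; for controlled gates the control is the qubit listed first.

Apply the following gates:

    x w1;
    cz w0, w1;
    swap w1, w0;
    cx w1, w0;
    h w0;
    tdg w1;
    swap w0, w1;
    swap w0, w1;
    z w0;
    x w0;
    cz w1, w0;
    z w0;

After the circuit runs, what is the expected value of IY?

The expectation value of IY is 0.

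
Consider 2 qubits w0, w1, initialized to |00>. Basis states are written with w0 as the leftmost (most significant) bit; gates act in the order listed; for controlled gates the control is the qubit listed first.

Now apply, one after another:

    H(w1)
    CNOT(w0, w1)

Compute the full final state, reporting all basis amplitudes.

The resulting statevector has amplitude sqrt(2)/2 on |00>, sqrt(2)/2 on |01>, 0 on |10>, 0 on |11>.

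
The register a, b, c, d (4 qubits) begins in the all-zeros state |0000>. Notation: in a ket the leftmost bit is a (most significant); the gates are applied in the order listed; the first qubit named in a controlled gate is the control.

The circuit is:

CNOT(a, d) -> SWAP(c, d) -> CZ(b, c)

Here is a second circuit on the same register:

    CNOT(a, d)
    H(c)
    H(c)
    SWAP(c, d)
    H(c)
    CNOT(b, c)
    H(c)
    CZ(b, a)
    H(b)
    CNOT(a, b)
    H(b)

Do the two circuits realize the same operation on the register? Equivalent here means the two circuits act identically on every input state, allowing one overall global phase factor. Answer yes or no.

Yes — the two circuits implement the same unitary up to a global phase.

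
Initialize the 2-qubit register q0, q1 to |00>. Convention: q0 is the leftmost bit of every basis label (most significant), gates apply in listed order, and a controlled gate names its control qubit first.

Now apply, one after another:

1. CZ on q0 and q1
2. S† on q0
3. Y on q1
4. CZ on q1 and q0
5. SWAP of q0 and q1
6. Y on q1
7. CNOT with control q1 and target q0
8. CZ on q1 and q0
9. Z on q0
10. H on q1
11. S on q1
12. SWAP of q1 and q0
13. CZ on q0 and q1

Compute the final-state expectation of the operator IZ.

The expectation value of IZ is 1.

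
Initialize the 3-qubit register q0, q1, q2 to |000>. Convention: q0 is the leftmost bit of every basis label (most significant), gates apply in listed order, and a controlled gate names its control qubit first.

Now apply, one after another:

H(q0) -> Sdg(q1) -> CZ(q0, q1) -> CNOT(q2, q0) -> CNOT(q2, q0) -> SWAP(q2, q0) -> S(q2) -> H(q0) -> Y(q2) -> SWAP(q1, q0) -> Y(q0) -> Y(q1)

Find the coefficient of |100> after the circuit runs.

The amplitude on |100> is 1/2.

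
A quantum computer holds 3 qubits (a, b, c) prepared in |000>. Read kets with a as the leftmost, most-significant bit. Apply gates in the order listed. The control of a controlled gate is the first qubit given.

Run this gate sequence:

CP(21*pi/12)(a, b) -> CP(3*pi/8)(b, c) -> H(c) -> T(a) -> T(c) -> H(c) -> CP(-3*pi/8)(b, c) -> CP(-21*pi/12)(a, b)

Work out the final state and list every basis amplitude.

The final amplitudes are 1/2 + exp(I*pi/4)/2 on |000>, 1/2 - exp(I*pi/4)/2 on |001>, and 0 on every other basis state.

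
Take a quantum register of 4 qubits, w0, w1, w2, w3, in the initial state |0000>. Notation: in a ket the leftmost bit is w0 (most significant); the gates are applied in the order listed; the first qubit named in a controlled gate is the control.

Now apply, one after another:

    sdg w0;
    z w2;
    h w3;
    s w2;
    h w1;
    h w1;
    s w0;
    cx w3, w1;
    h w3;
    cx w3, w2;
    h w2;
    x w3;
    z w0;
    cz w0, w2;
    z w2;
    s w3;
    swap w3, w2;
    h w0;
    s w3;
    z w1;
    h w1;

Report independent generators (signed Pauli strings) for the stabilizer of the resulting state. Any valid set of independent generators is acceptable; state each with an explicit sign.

The stabilizer group can be generated by +XIII, +IXYZ, +IIZY, +IZZI, among other valid generating sets. Key observation: gates 5-6 undo each other exactly, leaving only the rest of the circuit to track.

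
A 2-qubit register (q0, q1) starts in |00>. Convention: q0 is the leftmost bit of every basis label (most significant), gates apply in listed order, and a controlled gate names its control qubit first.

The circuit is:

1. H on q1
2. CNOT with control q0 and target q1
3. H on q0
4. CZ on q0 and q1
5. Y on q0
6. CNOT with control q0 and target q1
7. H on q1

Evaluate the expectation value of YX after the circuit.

In the final state, YX has expectation 0.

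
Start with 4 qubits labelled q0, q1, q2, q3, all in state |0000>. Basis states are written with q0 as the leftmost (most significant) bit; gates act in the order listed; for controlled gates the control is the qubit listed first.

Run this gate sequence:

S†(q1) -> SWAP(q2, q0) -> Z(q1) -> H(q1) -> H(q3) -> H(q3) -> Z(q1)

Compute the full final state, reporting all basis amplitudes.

The resulting statevector has amplitude sqrt(2)/2 on |0000>, -sqrt(2)/2 on |0100>, and 0 on every other basis state. Key observation: gates 5-6 undo each other exactly, leaving only the rest of the circuit to track.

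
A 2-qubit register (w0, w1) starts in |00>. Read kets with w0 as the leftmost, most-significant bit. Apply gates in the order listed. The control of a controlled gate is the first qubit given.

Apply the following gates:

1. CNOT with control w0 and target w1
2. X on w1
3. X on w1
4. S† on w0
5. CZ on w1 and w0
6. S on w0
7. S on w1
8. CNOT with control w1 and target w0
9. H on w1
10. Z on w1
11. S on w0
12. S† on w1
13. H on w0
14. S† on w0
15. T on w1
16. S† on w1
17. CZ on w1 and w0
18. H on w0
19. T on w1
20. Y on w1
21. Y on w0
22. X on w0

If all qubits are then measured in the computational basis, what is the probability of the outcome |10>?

The probability of measuring |10> is 1/4.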